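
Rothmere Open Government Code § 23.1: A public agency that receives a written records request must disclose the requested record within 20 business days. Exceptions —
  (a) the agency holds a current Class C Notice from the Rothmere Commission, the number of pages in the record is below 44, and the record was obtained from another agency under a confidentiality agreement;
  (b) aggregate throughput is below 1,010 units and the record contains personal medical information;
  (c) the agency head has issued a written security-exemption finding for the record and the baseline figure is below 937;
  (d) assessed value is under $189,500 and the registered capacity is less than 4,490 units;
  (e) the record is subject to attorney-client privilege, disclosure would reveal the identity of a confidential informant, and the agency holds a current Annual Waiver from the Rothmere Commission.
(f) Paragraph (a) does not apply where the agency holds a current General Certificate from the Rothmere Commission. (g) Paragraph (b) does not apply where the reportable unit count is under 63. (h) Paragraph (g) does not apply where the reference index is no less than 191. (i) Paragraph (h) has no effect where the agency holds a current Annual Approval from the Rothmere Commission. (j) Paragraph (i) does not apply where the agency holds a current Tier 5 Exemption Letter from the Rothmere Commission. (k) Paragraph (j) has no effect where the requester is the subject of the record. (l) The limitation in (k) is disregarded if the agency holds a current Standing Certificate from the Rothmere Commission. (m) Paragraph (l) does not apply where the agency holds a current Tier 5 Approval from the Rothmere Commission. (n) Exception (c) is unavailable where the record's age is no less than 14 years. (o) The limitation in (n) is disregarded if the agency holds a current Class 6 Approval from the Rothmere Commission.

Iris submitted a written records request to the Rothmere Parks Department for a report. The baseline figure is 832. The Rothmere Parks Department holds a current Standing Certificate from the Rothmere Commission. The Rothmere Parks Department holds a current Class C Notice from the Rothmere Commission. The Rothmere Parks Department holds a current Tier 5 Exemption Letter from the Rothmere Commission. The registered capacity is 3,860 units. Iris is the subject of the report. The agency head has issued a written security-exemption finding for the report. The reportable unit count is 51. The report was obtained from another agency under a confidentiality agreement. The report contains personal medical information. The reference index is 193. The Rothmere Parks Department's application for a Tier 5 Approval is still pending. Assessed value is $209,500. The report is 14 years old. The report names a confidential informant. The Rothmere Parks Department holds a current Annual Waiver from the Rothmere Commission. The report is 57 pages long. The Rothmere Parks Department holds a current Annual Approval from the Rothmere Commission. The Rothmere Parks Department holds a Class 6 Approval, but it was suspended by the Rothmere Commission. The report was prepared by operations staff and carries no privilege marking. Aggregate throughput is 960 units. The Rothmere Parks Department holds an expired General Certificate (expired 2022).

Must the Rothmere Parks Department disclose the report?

Exception (a) requires that the number of pages in the record is below 44; but the number of pages in the record is 57, not below 44, so (a) is unavailable.
All of (b)'s requirements are met (aggregate throughput is 960 units, below the 1,010 units limit; the report contains personal medical information). Applying paragraphs (g)–(m): (g) would limit (b) — the reportable unit count is 51, under the 63 limit — but (h) sets (g) aside: (h) applies — the reference index is 193, meeting the 191 threshold. (i) would limit (h) — a current Annual Approval is held — but (j) sets (i) aside: (j) is triggered — a current Tier 5 Exemption Letter is held. (k) is engaged (Iris is the subject of the report), but is set aside by (l): (l) operates against (k): a current Standing Certificate is held. (m), which would lift (l), is not triggered — there is no Tier 5 Approval in force. Exception (b) stands.
Exception (c)'s conditions are all satisfied: a written security-exemption finding has been issued; the baseline figure is 832, below the 937 limit. But: (n) operates against (c): the record's age is 14 years, meeting the 14 years threshold. (o), which would lift (n), is not engaged — no current Class 6 Approval is held. So (c) is unavailable.
Exception (d) fails — assessed value is $209,500, not under $189,500.
Exception (e) does not apply: the report carries no privilege marking.

No — exception (b) applies; the Rothmere Parks Department is not required to disclose the report.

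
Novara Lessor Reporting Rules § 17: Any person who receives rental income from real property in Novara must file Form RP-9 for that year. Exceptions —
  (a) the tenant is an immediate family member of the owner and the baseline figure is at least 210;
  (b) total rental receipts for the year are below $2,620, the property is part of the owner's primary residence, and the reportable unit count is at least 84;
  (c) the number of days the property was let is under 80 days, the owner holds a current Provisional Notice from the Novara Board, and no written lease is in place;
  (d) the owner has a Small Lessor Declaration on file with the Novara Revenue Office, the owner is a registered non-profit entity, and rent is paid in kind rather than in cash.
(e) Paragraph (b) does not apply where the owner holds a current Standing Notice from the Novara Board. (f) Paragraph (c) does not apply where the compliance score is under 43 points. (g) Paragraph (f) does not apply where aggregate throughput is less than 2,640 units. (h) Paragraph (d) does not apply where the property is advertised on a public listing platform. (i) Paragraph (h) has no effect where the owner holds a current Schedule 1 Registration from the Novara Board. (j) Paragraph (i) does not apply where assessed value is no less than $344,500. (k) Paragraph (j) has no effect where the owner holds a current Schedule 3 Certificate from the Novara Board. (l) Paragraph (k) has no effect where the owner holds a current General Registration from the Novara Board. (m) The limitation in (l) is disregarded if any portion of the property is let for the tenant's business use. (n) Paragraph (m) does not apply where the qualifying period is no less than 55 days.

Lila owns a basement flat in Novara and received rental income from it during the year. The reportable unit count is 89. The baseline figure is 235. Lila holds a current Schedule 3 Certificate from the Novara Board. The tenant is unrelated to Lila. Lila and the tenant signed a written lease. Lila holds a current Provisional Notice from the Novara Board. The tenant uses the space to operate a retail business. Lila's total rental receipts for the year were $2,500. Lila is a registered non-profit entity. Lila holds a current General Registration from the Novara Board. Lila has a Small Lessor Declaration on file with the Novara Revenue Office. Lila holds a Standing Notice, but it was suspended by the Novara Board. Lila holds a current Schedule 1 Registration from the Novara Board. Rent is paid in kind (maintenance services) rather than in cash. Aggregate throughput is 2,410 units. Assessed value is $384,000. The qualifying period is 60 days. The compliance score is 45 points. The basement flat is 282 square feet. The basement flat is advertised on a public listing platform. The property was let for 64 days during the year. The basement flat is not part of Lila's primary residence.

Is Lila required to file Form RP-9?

Yes — Lila must file Form RP-9.

Exception (a) fails — the tenant is unrelated to the owner.
Exception (b) does not apply: the basement flat is not part of the primary residence.
Exception (c) fails — a written lease is in place.
Exception (d)'s conditions are all satisfied: a Small Lessor Declaration is on file; Lila is a registered non-profit; rent is paid in kind. However, paragraphs (h)–(n) must be considered: (h) operates against (d): the property is publicly advertised. (i) operates (a current Schedule 1 Registration is held), but is overridden by (j): (j) operates against (i): assessed value is $384,000, meeting the $344,500 threshold. (k) operates (a current Schedule 3 Certificate is held), but is overridden by (l): (l) is triggered — a current General Registration is held. (m) would limit (l) — the space is let for business use — but (n) sets (m) aside: (n) is triggered — the qualifying period is 60 days, meeting the 55 days threshold. Exception (d) does not apply.
No exception displaces § 17.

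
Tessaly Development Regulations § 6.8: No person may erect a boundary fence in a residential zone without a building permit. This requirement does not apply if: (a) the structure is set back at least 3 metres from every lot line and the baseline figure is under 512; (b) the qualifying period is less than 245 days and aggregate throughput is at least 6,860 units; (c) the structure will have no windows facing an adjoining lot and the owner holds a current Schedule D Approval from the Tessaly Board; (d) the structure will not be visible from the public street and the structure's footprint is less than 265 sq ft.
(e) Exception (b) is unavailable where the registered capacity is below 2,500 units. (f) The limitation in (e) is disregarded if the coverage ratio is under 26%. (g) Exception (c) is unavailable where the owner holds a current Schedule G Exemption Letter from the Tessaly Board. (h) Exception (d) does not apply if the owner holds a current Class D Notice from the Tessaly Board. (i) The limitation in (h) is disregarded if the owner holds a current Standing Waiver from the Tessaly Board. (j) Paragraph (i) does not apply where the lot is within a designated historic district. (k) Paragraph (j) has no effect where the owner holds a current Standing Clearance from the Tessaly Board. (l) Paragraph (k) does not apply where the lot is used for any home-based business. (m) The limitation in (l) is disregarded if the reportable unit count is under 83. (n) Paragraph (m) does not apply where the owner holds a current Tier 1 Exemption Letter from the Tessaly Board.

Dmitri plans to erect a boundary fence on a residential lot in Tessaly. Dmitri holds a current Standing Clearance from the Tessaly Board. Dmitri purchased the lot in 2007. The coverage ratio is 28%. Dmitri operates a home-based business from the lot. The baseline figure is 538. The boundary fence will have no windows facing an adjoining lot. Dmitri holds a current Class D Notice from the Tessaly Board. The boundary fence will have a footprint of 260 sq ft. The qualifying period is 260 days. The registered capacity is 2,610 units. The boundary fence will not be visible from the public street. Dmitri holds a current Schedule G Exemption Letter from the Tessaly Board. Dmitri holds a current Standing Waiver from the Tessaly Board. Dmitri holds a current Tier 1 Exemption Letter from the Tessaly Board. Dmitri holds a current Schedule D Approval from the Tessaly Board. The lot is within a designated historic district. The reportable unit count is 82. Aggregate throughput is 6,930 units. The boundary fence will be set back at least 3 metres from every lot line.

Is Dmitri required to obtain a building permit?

Exception (a) requires that the baseline figure is under 512; but the baseline figure is 538, not under 512, so (a) is unavailable.
Exception (b) fails — the qualifying period is 260 days, not less than 245 days.
Exception (c) is satisfied on its face — no windows face an adjoining lot; a current Schedule D Approval is held. However, paragraph (g) must be considered: (g) operates against (c): a current Schedule G Exemption Letter is held. Exception (c) does not apply.
Exception (d): the structure will not be visible from the street; the structure's footprint is 260 sq ft, less than the 265 sq ft limit — every condition holds. But applying paragraphs (h)–(n): (h) operates — a current Class D Notice is held. (i) is engaged (a current Standing Waiver is held), but is itself disapplied by (j): (j) operates against (i): the lot is in a historic district. (k) would limit (j) — a current Standing Clearance is held — but (l) sets (k) aside: (l) operates — a home-based business operates on the lot. (m) operates (the reportable unit count is 82, under the 83 limit), but is overridden by (n): (n) is engaged — a current Tier 1 Exemption Letter is held. So (d) is unavailable.
None of the exceptions is available; § 6.8 applies in full.

Yes — Dmitri must obtain a building permit.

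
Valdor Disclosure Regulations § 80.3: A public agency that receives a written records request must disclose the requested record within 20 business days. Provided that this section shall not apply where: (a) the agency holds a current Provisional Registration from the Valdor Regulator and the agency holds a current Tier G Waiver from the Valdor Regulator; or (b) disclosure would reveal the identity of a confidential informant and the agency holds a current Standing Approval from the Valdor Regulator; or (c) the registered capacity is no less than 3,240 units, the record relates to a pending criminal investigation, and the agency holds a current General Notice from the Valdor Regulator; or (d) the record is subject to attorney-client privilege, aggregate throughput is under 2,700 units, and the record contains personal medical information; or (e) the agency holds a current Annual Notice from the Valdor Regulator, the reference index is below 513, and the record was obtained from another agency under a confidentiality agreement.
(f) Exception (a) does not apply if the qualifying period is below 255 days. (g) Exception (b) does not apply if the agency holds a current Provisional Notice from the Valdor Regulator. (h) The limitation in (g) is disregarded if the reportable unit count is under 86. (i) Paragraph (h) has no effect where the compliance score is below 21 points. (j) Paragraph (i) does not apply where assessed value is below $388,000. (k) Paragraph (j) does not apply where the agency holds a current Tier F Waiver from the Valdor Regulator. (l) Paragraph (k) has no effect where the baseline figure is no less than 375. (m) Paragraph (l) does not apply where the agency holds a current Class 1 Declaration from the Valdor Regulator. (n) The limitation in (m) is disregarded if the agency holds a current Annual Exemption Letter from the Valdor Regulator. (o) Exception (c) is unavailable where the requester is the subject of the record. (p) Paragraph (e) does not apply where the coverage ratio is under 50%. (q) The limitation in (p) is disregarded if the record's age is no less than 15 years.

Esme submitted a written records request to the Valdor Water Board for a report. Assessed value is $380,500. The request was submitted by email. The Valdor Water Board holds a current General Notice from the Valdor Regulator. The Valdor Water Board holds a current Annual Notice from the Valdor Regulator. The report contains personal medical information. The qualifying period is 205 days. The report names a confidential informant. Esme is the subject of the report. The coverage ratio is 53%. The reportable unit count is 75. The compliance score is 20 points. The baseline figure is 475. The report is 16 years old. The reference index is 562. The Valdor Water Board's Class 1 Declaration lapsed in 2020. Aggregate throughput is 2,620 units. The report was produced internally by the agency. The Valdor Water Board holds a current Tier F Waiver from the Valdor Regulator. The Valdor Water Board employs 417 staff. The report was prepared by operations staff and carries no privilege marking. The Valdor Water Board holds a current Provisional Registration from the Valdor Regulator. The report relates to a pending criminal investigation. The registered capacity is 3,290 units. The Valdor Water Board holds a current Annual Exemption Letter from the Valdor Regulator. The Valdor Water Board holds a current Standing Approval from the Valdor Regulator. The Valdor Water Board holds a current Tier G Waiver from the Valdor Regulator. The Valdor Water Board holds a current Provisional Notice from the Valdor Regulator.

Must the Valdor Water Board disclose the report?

Exception (a)'s conditions are all satisfied: a current Provisional Registration is held; a current Tier G Waiver is held. However, paragraph (f) must be considered: (f) operates against (a): the qualifying period is 205 days, below the 255 days limit. Exception (a) does not apply.
Exception (b): the report names a confidential informant; a current Standing Approval is held — every condition holds. Under paragraphs (g)–(n): (g) would limit (b) — a current Provisional Notice is held — but (h) sets (g) aside: (h) applies — the reportable unit count is 75, under the 86 limit. (i) would limit (h) — the compliance score is 20 points, below the 21 points limit — but (j) sets (i) aside: (j) operates against (i): assessed value is $380,500, below the $388,000 limit. (k) is engaged (a current Tier F Waiver is held), but yields to (l): (l) is triggered — the baseline figure is 475, meeting the 375 threshold. (m), which would lift (l), does not operate here — no current Class 1 Declaration is held. (b) remains available.
All of (c)'s requirements are met (the registered capacity is 3,290 units, meeting the 3,240 units threshold; the report relates to a pending investigation; a current General Notice is held). However, paragraph (o) must be considered: (o) is triggered — Esme is the subject of the report. So (c) is unavailable.
Exception (d) does not apply: the report carries no privilege marking.
Exception (e) requires that the reference index is below 513; but the reference index is 562, not below 513, so (e) is unavailable.

No — exception (b) applies; the Valdor Water Board is not required to disclose the report.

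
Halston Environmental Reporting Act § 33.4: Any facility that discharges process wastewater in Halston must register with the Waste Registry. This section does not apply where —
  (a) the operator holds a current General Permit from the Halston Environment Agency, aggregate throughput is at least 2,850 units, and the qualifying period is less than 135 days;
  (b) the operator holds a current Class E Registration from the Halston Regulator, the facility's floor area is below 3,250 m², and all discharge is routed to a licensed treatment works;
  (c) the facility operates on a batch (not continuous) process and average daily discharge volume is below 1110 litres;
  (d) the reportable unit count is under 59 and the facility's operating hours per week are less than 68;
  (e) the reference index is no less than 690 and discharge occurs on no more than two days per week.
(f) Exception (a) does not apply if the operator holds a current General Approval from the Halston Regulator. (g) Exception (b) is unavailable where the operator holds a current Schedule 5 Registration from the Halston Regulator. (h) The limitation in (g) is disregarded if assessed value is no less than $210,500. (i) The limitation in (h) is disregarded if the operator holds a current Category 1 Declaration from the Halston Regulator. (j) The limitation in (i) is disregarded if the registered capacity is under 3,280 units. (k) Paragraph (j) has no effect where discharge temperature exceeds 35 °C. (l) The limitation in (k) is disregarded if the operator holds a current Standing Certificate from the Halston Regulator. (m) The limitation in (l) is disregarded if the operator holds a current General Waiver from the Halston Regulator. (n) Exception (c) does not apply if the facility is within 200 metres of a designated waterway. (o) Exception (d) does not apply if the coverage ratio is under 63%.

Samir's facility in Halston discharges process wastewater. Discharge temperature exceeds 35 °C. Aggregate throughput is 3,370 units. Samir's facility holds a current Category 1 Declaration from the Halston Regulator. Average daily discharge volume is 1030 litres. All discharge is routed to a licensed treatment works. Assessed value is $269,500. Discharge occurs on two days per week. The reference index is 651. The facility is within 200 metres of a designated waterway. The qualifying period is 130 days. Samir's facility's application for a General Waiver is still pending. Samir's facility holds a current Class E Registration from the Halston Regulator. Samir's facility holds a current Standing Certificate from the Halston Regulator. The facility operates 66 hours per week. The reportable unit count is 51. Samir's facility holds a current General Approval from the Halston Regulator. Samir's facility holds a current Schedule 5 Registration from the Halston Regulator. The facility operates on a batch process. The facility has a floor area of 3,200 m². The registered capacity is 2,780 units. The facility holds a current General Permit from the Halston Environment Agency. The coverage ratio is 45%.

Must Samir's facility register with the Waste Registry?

No — exception (b) applies; Samir's facility is not required to register with the Waste Registry.

Exception (a) is satisfied on its face — a current General Permit is held; aggregate throughput is 3,370 units, meeting the 2,850 units threshold; the qualifying period is 130 days, less than the 135 days limit. However, paragraph (f) must be considered: (f) operates — a current General Approval is held. (a) is therefore removed.
All of (b)'s requirements are met (a current Class E Registration is held; the facility's floor area is 3,200 m², below the 3,250 m² limit; discharge is routed to a licensed treatment works). Under paragraphs (g)–(m): (g) applies (a current Schedule 5 Registration is held), but yields to (h): (h) operates against (g): assessed value is $269,500, meeting the $210,500 threshold. (i) would limit (h) — a current Category 1 Declaration is held — but (j) sets (i) aside: (j) operates against (i): the registered capacity is 2,780 units, under the 3,280 units limit. (k) is engaged (discharge temperature exceeds 35 °C), but is itself disapplied by (l): (l) is engaged — a current Standing Certificate is held. (m), which would lift (l), is inapplicable — there is no General Waiver in force. So (b) applies.
Exception (c): the facility operates on a batch process; average daily discharge volume is 1030 litres, below the 1110 litres limit — every condition holds. Turning to paragraph (n): (n) operates against (c): the facility is within 200 m of a designated waterway. Exception (c) does not apply.
Exception (d) is satisfied on its face — the reportable unit count is 51, under the 59 limit; the facility's operating hours per week are 66, less than the 68 limit. Turning to paragraph (o): (o) operates against (d): the coverage ratio is 45%, under the 63% limit. So (d) is unavailable.
Exception (e) does not apply: the reference index is 651, short of 690.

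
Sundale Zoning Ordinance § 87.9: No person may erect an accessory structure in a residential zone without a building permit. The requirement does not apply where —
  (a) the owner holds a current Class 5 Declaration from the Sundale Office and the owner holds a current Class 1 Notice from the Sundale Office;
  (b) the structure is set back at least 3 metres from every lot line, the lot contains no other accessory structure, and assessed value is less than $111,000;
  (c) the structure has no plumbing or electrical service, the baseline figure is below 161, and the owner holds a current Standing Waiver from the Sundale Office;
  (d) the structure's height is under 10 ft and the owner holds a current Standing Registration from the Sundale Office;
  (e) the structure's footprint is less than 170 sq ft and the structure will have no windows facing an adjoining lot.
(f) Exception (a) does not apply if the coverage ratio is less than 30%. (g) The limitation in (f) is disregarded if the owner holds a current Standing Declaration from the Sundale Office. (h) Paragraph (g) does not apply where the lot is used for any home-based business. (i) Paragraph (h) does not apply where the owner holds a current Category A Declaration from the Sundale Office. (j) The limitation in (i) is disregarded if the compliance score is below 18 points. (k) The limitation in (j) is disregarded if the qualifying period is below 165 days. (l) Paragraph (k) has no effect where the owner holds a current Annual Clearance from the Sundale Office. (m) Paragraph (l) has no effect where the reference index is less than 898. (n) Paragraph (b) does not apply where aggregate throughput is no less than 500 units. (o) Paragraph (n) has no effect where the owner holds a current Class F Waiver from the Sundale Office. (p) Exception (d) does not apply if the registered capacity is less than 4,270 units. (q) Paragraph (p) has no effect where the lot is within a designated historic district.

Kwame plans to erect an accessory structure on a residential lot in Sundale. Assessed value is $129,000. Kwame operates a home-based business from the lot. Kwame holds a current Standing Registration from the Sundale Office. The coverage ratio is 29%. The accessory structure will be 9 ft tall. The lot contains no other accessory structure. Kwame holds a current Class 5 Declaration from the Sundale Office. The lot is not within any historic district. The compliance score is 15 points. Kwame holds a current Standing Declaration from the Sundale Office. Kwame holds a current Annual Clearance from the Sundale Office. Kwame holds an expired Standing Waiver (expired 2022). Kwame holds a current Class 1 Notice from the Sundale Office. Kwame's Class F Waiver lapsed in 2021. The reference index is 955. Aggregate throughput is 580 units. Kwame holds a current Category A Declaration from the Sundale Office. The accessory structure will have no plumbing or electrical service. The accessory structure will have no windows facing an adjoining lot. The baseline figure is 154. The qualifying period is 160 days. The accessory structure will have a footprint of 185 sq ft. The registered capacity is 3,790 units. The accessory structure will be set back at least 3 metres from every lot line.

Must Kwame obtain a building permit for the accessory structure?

Yes — Kwame must obtain a building permit.

Exception (a): a current Class 5 Declaration is held; a current Class 1 Notice is held — every condition holds. Turning to paragraphs (f)–(m): (f) is engaged — the coverage ratio is 29%, less than the 30% limit. (g) applies (a current Standing Declaration is held), but is displaced by (h): (h) applies — a home-based business operates on the lot. (i) would limit (h) — a current Category A Declaration is held — but (j) sets (i) aside: (j) is engaged — the compliance score is 15 points, below the 18 points limit. (k) would limit (j) — the qualifying period is 160 days, below the 165 days limit — but (l) sets (k) aside: (l) operates against (k): a current Annual Clearance is held. (m), which would lift (l), is not engaged — the reference index is 955, not less than 898. Exception (a) does not apply.
Exception (b) fails — assessed value is $129,000, not less than $111,000.
Exception (c) does not apply: the Standing Waiver is not current.
All of (d)'s requirements are met (the structure's height is 9 ft, under the 10 ft limit; a current Standing Registration is held). But applying paragraphs (p)–(q): (p) operates against (d): the registered capacity is 3,790 units, less than the 4,270 units limit. (q) does not operate here (the lot is not in a historic district), so (p) stands. (d) is therefore removed.
Exception (e) requires that the structure's footprint is less than 170 sq ft; but the structure's footprint is 185 sq ft, not less than 170 sq ft, so (e) is unavailable.
Every exception is unavailable, so the rule governs.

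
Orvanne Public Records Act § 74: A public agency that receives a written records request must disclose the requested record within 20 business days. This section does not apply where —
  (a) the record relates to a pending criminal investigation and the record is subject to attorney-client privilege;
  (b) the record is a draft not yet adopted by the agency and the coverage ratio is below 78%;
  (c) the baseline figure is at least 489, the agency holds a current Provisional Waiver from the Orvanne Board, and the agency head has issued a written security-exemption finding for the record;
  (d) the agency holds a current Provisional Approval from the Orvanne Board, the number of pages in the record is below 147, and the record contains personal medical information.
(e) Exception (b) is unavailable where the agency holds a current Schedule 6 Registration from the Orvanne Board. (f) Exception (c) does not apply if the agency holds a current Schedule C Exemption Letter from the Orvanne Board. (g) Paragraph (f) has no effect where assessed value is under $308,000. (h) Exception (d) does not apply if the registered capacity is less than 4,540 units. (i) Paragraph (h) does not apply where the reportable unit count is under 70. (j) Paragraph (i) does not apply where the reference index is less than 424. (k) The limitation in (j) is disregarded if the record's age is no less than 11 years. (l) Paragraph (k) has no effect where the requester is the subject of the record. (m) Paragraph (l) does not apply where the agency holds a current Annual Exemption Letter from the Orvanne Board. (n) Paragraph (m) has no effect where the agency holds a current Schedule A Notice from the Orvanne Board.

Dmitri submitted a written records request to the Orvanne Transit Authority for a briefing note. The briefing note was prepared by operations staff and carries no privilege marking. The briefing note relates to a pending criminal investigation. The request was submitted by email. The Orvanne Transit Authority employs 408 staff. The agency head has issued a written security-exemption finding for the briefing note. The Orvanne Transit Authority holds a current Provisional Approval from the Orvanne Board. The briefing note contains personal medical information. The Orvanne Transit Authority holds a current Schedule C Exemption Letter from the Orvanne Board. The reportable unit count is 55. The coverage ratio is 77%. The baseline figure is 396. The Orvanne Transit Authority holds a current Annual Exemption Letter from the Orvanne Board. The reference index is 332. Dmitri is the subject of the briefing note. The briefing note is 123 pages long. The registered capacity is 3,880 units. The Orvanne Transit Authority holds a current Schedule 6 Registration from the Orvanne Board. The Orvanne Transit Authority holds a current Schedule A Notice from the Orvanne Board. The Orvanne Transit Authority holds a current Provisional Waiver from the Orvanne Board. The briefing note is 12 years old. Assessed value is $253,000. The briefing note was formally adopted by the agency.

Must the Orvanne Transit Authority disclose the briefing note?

Yes — the Orvanne Transit Authority must disclose the briefing note.

Exception (a) fails — the briefing note carries no privilege marking.
Exception (b) fails — the briefing note has been formally adopted.
Exception (c) fails — the baseline figure is 396, short of 489.
Exception (d)'s conditions are all satisfied: a current Provisional Approval is held; the number of pages in the record is 123, below the 147 limit; the briefing note contains personal medical information. But: (h) is engaged — the registered capacity is 3,880 units, less than the 4,540 units limit. (i) would limit (h) — the reportable unit count is 55, under the 70 limit — but (j) sets (i) aside: (j) is engaged — the reference index is 332, less than the 424 limit. (k) is engaged (the record's age is 12 years, meeting the 11 years threshold), but is itself disapplied by (l): (l) applies — Dmitri is the subject of the briefing note. (m) would limit (l) — a current Annual Exemption Letter is held — but (n) sets (m) aside: (n) operates — a current Schedule A Notice is held. So (d) is unavailable.
No exception applies. The general rule governs.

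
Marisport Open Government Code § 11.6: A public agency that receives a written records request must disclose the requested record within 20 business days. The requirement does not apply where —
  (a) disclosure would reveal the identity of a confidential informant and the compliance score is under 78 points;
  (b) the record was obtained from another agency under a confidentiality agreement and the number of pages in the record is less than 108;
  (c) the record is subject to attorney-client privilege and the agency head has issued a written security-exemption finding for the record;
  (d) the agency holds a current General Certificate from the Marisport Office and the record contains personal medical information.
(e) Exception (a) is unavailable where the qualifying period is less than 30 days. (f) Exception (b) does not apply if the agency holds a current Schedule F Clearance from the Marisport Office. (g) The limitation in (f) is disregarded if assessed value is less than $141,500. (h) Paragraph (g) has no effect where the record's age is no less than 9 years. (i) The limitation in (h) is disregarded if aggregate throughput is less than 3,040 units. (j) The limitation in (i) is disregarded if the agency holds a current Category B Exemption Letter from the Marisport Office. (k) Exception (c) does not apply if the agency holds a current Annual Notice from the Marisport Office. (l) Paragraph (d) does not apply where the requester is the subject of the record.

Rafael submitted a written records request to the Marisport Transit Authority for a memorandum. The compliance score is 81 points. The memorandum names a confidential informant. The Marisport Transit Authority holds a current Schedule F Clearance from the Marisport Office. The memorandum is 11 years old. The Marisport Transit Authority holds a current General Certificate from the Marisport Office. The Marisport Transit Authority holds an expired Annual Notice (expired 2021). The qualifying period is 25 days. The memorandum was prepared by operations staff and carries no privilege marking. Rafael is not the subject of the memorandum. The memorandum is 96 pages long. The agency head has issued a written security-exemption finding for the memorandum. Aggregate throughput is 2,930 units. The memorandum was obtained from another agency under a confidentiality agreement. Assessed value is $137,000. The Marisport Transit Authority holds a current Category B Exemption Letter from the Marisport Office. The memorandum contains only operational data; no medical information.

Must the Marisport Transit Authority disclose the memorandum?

Yes — the Marisport Transit Authority must disclose the memorandum.

Exception (a) does not apply: the compliance score is 81 points, not under 78 points.
All of (b)'s requirements are met (the memorandum was obtained under a confidentiality agreement; the number of pages in the record is 96, less than the 108 limit). But applying paragraphs (f)–(j): (f) is triggered — a current Schedule F Clearance is held. (g) would limit (f) — assessed value is $137,000, less than the $141,500 limit — but (h) sets (g) aside: (h) operates — the record's age is 11 years, meeting the 9 years threshold. (i) is engaged (aggregate throughput is 2,930 units, less than the 3,040 units limit), but is displaced by (j): (j) operates — a current Category B Exemption Letter is held. (b) is therefore removed.
Exception (c) fails — the memorandum carries no privilege marking.
Exception (d) does not apply: the memorandum contains only operational data.
None of the exceptions is available; § 11.6 applies in full.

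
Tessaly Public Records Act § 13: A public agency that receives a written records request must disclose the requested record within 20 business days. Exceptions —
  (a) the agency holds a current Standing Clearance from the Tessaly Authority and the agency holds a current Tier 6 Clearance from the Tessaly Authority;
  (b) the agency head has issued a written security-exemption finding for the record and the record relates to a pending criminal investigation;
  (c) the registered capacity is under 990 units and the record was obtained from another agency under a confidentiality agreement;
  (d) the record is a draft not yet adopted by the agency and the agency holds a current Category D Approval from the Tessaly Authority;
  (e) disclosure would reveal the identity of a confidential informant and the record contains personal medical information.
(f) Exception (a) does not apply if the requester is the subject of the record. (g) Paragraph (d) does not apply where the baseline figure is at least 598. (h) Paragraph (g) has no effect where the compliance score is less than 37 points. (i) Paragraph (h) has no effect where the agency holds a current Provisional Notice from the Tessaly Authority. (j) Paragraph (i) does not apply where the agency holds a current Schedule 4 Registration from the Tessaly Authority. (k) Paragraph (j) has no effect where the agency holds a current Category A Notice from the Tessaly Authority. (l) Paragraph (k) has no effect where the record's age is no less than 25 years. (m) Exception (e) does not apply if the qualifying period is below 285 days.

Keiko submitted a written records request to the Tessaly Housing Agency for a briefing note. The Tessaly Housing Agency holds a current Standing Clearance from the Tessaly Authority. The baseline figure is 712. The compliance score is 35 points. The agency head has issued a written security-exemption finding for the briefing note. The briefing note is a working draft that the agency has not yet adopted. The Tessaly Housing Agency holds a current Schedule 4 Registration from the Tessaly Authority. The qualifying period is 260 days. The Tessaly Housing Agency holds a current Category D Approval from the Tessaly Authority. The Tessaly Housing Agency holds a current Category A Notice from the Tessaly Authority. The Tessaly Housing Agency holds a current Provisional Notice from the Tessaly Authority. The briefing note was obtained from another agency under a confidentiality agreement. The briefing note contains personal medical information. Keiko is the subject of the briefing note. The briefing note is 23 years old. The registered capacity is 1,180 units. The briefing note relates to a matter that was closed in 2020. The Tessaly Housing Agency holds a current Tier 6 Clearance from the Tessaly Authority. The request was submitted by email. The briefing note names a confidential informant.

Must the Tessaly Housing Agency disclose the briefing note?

Exception (a) is satisfied on its face — a current Standing Clearance is held; a current Tier 6 Clearance is held. Turning to paragraph (f): (f) is engaged — Keiko is the subject of the briefing note. Exception (a) does not apply.
Exception (b) requires that the record relates to a pending criminal investigation; but the briefing note relates to a closed matter, so (b) is unavailable.
Exception (c) fails — the registered capacity is 1,180 units, not under 990 units.
All of (d)'s requirements are met (the briefing note is an unadopted draft; a current Category D Approval is held). But applying paragraphs (g)–(l): (g) operates against (d): the baseline figure is 712, meeting the 598 threshold. (h) would limit (g) — the compliance score is 35 points, less than the 37 points limit — but (i) sets (h) aside: (i) operates — a current Provisional Notice is held. (j) would limit (i) — a current Schedule 4 Registration is held — but (k) sets (j) aside: (k) operates against (j): a current Category A Notice is held. (l), which would lift (k), is not engaged — the record's age is 23 years, short of 25 years. So (d) is unavailable.
All of (e)'s requirements are met (the briefing note names a confidential informant; the briefing note contains personal medical information). However, paragraph (m) must be considered: (m) is engaged — the qualifying period is 260 days, below the 285 days limit. Exception (e) does not apply.
No exception applies. The general rule governs.

Yes — the Tessaly Housing Agency must disclose the briefing note.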